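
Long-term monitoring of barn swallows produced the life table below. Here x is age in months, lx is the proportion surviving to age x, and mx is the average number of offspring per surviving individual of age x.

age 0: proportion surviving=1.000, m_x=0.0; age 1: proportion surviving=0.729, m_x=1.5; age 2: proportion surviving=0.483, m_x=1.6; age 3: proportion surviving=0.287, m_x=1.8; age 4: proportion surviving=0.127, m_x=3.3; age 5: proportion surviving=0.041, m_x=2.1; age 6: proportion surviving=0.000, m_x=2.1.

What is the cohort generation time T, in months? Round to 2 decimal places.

2.18

lx·mx: 0, 1.0935, 0.7728, 0.5166, 0.4191, 0.0861, 0 → R0 = 2.8881
x·lx·mx: 0, 1.0935, 1.5456, 1.5498, 1.6764, 0.4305, 0 → Σ = 6.2958
T = 6.2958 / 2.8881 = 2.179911… → 2.18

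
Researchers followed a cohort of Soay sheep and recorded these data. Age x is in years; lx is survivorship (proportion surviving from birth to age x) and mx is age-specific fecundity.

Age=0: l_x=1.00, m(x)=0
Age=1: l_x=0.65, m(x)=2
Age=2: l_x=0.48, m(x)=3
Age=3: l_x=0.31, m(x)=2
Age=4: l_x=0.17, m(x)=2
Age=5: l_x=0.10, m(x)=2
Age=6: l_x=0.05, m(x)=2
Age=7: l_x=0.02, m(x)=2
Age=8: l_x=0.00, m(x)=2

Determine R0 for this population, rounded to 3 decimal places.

4.040

lx·mx by age: 0, 1.3, 1.44, 0.62, 0.34, 0.2, 0.1, 0.04, 0
R0 = Σ lx·mx = 4.04 → 4.040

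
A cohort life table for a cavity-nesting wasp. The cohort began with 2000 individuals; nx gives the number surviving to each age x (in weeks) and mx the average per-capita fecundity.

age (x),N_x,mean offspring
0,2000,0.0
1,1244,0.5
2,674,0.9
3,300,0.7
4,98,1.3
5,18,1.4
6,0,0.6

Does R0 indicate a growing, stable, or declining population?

lx = nx/n0 = nx/2000: 1, 0.622, 0.337, 0.15, 0.049, 0.009, 0
R0 = Σ lx·mx = 0 + 0.311 + 0.3033 + 0.105 + 0.0637 + 0.0126 + 0 = 0.7956
R0 < 1, so the population is declining.

declining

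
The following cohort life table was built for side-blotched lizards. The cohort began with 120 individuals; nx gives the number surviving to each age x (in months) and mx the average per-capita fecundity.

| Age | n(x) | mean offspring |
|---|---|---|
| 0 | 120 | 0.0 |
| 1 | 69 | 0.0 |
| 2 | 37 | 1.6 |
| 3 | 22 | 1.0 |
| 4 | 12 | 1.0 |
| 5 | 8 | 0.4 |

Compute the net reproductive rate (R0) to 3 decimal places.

0.803

lx = nx/n0 = nx/120: 1, 0.575, 0.30833…, 0.18333…, 0.1, 0.06667…
lx·mx by age: 0, 0, 0.493333…, 0.183333…, 0.1, 0.026667…
R0 = Σ lx·mx = 0.803333… → 0.803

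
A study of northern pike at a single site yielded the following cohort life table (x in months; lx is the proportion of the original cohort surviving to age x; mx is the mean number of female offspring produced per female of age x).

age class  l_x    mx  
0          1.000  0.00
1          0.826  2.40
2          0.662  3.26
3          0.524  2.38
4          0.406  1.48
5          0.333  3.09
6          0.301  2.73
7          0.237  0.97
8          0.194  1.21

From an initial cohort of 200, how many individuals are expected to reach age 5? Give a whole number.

67

Expected survivors = N0 · l_5 = 200 × 0.333 = 66.6 → 67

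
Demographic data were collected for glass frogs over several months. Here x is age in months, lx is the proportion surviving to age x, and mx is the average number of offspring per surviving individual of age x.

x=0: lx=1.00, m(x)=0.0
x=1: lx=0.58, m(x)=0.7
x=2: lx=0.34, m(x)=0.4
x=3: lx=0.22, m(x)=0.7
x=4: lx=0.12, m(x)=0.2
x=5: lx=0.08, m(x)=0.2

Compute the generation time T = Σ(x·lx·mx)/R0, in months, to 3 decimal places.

lx·mx: 0, 0.406, 0.136, 0.154, 0.024, 0.016 → R0 = 0.736
x·lx·mx: 0, 0.406, 0.272, 0.462, 0.096, 0.08 → Σ = 1.316
T = 1.316 / 0.736 = 1.788043… → 1.788

1.788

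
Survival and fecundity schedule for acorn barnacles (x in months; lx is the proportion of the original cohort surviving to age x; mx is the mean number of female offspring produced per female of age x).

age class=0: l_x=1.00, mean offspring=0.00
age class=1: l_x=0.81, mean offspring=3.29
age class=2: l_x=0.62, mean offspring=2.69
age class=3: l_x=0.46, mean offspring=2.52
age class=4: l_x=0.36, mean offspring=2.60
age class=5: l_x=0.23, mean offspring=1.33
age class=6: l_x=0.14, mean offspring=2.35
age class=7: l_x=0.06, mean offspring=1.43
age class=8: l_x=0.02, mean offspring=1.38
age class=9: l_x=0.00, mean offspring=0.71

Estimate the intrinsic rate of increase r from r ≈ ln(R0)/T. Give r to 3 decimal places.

0.806

R0 = Σ lx·mx = 0 + 2.6649 + 1.6678 + 1.1592 + 0.936 + 0.3059 + 0.329 + 0.0858 + 0.0276 + 0 = 7.1762
Σ x·lx·mx = 17.547; T = 17.547/7.1762 = 2.44517…
r ≈ ln(R0)/T = ln(7.1762)/2.44517… = 0.80599… → 0.806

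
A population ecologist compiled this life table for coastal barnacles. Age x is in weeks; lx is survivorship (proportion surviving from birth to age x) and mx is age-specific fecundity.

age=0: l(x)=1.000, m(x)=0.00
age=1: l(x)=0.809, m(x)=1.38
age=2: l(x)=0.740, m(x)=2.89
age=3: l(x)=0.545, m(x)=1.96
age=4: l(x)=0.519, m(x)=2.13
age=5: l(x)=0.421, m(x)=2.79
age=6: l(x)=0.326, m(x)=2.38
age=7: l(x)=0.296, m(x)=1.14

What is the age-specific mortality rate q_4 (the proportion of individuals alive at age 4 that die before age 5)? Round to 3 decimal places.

q_4 = (l_4 − l_5) / l_4 = (0.519 − 0.421) / 0.519
     = 0.098 / 0.519 = 0.188825… → 0.189

0.189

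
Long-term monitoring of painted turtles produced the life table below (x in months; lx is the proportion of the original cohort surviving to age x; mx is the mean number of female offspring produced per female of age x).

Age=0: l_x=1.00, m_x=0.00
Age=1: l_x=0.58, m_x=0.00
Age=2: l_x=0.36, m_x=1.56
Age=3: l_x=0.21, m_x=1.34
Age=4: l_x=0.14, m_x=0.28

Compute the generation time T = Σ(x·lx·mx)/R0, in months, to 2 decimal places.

lx·mx: 0, 0, 0.5616, 0.2814, 0.0392 → R0 = 0.8822
x·lx·mx: 0, 0, 1.1232, 0.8442, 0.1568 → Σ = 2.1242
T = 2.1242 / 0.8822 = 2.407844… → 2.41

2.41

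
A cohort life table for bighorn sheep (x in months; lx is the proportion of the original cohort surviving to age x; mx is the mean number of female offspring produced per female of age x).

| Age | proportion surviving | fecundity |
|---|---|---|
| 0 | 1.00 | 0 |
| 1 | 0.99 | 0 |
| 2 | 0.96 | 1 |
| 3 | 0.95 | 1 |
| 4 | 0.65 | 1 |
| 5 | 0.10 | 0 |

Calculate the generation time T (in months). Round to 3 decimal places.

lx·mx: 0, 0, 0.96, 0.95, 0.65, 0 → R0 = 2.56
x·lx·mx: 0, 0, 1.92, 2.85, 2.6, 0 → Σ = 7.37
T = 7.37 / 2.56 = 2.878906… → 2.879

2.879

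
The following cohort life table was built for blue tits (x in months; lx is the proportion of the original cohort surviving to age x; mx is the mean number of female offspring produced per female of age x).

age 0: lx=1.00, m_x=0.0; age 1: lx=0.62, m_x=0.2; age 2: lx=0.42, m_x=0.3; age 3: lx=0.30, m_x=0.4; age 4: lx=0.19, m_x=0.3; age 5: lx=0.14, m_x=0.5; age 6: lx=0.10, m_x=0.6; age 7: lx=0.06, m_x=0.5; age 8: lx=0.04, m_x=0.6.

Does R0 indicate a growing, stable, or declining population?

declining

R0 = Σ lx·mx = 0 + 0.124 + 0.126 + 0.12 + 0.057 + 0.07 + 0.06 + 0.03 + 0.024 = 0.611
R0 < 1, so the population is declining.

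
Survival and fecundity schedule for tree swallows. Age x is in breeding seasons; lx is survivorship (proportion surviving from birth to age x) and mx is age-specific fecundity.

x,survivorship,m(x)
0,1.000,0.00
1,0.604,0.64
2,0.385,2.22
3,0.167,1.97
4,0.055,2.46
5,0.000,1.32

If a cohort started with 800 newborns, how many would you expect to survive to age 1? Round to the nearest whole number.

Expected survivors = N0 · l_1 = 800 × 0.604 = 483.2 → 483

483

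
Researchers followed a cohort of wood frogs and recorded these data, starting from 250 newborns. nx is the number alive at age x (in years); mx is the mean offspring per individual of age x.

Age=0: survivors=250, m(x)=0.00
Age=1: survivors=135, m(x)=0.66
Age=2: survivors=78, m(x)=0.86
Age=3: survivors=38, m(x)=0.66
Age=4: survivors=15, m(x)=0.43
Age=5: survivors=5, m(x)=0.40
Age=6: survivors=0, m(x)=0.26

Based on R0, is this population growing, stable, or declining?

declining

lx = nx/n0 = nx/250: 1, 0.54, 0.312, 0.152, 0.06, 0.02, 0
R0 = Σ lx·mx = 0 + 0.3564 + 0.26832 + 0.10032 + 0.0258 + 0.008 + 0 = 0.75884
R0 < 1, so the population is declining.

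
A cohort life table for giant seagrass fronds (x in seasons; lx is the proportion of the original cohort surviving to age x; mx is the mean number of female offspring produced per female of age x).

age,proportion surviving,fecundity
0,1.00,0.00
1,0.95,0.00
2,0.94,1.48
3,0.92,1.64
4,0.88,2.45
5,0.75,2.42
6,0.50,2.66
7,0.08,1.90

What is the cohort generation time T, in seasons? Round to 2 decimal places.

4.08

lx·mx: 0, 0, 1.3912, 1.5088, 2.156, 1.815, 1.33, 0.152 → R0 = 8.353
x·lx·mx: 0, 0, 2.7824, 4.5264, 8.624, 9.075, 7.98, 1.064 → Σ = 34.0518
T = 34.0518 / 8.353 = 4.076595… → 4.08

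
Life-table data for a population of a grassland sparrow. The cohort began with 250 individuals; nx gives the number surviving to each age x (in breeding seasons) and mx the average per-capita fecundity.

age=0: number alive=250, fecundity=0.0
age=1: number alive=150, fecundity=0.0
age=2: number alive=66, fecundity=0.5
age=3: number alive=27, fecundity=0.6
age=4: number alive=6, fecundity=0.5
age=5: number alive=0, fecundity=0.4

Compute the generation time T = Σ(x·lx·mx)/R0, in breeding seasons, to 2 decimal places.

2.43

lx = nx/n0 = nx/250: 1, 0.6, 0.264, 0.108, 0.024, 0
lx·mx: 0, 0, 0.132, 0.0648, 0.012, 0 → R0 = 0.2088
x·lx·mx: 0, 0, 0.264, 0.1944, 0.048, 0 → Σ = 0.5064
T = 0.5064 / 0.2088 = 2.425287… → 2.43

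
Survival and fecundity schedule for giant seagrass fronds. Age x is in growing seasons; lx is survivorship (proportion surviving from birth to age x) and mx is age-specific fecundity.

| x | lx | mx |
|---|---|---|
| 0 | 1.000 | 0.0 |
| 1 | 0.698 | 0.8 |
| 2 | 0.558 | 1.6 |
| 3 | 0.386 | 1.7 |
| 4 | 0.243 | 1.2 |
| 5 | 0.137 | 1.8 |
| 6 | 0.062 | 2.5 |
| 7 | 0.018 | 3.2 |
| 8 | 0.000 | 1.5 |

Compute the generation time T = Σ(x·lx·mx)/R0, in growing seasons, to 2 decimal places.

2.81

lx·mx: 0, 0.5584, 0.8928, 0.6562, 0.2916, 0.2466, 0.155, 0.0576, 0 → R0 = 2.8582
x·lx·mx: 0, 0.5584, 1.7856, 1.9686, 1.1664, 1.233, 0.93, 0.4032, 0 → Σ = 8.0452
T = 8.0452 / 2.8582 = 2.814779… → 2.81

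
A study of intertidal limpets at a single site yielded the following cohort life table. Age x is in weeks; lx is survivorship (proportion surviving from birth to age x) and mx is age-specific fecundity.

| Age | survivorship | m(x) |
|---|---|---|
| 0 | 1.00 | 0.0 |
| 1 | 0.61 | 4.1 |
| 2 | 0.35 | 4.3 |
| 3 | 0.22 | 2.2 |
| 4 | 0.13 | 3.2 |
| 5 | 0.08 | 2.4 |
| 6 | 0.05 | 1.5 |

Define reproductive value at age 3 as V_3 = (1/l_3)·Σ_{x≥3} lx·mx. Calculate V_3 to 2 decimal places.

lx·mx for x ≥ 3: 0.484, 0.416, 0.192, 0.075 → sum = 1.167
V_3 = 1.167 / l_3 = 1.167 / 0.22 = 5.304545… → 5.30

5.30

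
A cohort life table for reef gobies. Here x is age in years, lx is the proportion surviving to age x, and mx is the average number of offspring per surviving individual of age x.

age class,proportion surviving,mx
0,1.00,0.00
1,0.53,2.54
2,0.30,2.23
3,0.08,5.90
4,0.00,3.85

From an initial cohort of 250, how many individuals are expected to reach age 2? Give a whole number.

Expected survivors = N0 · l_2 = 250 × 0.30 = 75 → 75

75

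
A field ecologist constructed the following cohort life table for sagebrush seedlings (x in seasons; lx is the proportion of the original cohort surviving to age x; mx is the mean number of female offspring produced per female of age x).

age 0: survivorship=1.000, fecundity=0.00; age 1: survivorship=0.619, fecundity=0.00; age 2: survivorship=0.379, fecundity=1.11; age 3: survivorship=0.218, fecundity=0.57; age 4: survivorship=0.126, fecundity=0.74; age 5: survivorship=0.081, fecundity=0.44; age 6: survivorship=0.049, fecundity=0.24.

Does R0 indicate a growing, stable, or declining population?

declining

R0 = Σ lx·mx = 0 + 0 + 0.42069 + 0.12426 + 0.09324 + 0.03564 + 0.01176 = 0.68559
R0 < 1, so the population is declining.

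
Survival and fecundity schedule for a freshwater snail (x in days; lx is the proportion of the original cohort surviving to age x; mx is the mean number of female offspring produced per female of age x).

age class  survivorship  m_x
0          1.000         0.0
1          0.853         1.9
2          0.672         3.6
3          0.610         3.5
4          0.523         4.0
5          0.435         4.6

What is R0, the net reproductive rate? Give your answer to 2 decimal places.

lx·mx by age: 0, 1.6207, 2.4192, 2.135, 2.092, 2.001
R0 = Σ lx·mx = 10.2679 → 10.27

10.27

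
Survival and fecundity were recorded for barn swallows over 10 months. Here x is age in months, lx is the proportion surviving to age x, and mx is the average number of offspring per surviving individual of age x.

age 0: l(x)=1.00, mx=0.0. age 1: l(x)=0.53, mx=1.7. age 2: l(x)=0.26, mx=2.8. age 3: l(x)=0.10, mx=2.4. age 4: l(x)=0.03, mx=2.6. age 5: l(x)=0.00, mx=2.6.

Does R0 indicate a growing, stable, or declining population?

R0 = Σ lx·mx = 0 + 0.901 + 0.728 + 0.24 + 0.078 + 0 = 1.947
R0 > 1, so the population is growing.

growing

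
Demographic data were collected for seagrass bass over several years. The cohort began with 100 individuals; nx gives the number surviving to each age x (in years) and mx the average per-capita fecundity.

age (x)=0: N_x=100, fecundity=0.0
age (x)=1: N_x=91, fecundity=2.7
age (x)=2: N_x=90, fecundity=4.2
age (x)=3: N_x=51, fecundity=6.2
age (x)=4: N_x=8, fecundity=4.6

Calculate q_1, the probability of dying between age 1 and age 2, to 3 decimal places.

0.011

lx = nx/n0 = nx/100: 1, 0.91, 0.9, 0.51, 0.08
q_1 = (l_1 − l_2) / l_1 = (0.91 − 0.9) / 0.91
     = 0.01 / 0.91 = 0.010989… → 0.011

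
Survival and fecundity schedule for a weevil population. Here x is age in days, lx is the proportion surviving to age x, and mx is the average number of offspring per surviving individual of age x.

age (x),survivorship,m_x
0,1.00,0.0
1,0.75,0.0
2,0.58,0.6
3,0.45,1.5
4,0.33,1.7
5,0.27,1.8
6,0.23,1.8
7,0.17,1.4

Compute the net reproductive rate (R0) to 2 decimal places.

lx·mx by age: 0, 0, 0.348, 0.675, 0.561, 0.486, 0.414, 0.238
R0 = Σ lx·mx = 2.722 → 2.72

2.72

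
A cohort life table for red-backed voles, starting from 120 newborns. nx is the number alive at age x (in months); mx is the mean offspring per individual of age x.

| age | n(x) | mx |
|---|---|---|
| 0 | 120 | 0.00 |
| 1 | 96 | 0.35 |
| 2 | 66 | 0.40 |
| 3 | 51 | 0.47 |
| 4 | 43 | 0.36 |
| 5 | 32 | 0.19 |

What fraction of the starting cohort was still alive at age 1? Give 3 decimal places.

l_1 = n_1/n_0 = 96/120 = 0.8 → 0.800

0.800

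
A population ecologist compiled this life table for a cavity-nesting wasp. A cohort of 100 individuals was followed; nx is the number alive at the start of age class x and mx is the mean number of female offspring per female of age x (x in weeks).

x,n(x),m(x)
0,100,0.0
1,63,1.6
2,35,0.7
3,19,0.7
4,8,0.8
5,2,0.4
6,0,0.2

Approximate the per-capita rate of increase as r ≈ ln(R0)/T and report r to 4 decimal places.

lx = nx/n0 = nx/100: 1, 0.63, 0.35, 0.19, 0.08, 0.02, 0
R0 = Σ lx·mx = 0 + 1.008 + 0.245 + 0.133 + 0.064 + 0.008 + 0 = 1.458
Σ x·lx·mx = 2.193; T = 2.193/1.458 = 1.50412…
r ≈ ln(R0)/T = ln(1.458)/1.50412… = 0.250689… → 0.2507

0.2507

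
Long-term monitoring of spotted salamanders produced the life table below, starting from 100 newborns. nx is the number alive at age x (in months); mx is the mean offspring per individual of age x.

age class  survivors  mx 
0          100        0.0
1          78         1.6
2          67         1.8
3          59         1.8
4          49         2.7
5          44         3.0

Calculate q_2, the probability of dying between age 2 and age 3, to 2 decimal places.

lx = nx/n0 = nx/100: 1, 0.78, 0.67, 0.59, 0.49, 0.44
q_2 = (l_2 − l_3) / l_2 = (0.67 − 0.59) / 0.67
     = 0.08 / 0.67 = 0.119403… → 0.12

0.12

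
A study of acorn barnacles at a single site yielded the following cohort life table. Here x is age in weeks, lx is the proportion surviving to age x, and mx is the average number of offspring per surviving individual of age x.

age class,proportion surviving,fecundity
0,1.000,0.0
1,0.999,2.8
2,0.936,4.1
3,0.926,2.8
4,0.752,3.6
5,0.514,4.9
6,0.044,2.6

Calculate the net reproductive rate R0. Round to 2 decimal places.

lx·mx by age: 0, 2.7972, 3.8376, 2.5928, 2.7072, 2.5186, 0.1144
R0 = Σ lx·mx = 14.5678 → 14.57

14.57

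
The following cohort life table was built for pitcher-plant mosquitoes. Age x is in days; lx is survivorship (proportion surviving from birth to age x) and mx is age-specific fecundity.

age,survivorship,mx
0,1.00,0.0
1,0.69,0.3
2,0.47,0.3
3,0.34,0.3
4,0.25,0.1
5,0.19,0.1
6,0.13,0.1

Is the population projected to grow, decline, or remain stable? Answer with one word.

R0 = Σ lx·mx = 0 + 0.207 + 0.141 + 0.102 + 0.025 + 0.019 + 0.013 = 0.507
R0 < 1, so the population is declining.

declining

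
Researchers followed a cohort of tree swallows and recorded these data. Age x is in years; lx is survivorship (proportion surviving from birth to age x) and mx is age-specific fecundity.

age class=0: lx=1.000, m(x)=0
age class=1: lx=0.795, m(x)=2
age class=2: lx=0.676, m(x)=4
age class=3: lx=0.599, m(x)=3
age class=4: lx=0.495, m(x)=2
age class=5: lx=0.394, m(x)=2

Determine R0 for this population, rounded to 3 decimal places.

lx·mx by age: 0, 1.59, 2.704, 1.797, 0.99, 0.788
R0 = Σ lx·mx = 7.869 → 7.869

7.869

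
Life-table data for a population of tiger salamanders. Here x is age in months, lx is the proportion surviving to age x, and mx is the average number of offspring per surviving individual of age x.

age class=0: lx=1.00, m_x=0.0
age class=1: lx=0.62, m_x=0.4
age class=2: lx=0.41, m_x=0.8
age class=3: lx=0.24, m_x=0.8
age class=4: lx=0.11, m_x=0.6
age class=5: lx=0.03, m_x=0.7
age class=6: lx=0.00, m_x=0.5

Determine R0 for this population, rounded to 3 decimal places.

0.855

lx·mx by age: 0, 0.248, 0.328, 0.192, 0.066, 0.021, 0
R0 = Σ lx·mx = 0.855 → 0.855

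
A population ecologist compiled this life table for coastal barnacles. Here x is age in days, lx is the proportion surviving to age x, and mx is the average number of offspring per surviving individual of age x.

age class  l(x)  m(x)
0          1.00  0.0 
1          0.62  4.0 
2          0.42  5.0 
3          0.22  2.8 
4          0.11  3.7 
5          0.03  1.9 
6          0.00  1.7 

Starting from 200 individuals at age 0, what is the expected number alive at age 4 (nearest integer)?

22

Expected survivors = N0 · l_4 = 200 × 0.11 = 22 → 22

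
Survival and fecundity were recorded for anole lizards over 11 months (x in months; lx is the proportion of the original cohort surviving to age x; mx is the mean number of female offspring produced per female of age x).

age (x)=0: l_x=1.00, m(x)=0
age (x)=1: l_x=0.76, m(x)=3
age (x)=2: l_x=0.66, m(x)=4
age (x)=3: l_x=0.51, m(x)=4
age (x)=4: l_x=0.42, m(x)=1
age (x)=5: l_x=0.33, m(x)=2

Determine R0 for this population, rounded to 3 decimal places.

lx·mx by age: 0, 2.28, 2.64, 2.04, 0.42, 0.66
R0 = Σ lx·mx = 8.04 → 8.040

8.040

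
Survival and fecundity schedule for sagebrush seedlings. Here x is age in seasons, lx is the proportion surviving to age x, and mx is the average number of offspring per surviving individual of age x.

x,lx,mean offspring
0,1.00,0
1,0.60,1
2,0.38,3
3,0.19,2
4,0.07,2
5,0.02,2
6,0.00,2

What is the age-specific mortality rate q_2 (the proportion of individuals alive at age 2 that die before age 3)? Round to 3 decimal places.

q_2 = (l_2 − l_3) / l_2 = (0.38 − 0.19) / 0.38
     = 0.19 / 0.38 = 0.5 → 0.500

0.500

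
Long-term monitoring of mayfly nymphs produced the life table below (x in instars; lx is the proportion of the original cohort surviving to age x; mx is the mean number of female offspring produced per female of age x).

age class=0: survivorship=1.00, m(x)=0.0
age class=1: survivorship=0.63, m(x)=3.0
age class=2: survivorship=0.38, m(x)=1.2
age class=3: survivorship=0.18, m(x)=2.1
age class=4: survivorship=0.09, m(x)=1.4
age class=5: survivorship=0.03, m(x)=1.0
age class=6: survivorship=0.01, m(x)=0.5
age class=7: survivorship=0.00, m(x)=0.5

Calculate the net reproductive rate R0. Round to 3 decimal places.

lx·mx by age: 0, 1.89, 0.456, 0.378, 0.126, 0.03, 0.005, 0
R0 = Σ lx·mx = 2.885 → 2.885

2.885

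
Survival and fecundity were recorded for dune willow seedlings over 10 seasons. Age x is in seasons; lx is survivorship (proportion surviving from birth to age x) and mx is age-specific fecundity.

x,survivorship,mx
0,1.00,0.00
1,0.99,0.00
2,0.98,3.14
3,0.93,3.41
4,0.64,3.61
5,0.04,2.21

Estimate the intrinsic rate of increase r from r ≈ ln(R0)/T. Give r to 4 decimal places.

R0 = Σ lx·mx = 0 + 0 + 3.0772 + 3.1713 + 2.3104 + 0.0884 = 8.6473
Σ x·lx·mx = 25.3519; T = 25.3519/8.6473 = 2.93177…
r ≈ ln(R0)/T = ln(8.6473)/2.93177… = 0.735817… → 0.7358

0.7358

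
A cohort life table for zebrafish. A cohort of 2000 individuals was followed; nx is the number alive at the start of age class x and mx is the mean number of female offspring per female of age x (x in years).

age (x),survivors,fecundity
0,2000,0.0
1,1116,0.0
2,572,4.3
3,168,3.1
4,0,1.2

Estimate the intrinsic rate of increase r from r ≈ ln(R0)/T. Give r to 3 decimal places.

0.183

lx = nx/n0 = nx/2000: 1, 0.558, 0.286, 0.084, 0
R0 = Σ lx·mx = 0 + 0 + 1.2298 + 0.2604 + 0 = 1.4902
Σ x·lx·mx = 3.2408; T = 3.2408/1.4902 = 2.17474…
r ≈ ln(R0)/T = ln(1.4902)/2.17474… = 0.18343… → 0.183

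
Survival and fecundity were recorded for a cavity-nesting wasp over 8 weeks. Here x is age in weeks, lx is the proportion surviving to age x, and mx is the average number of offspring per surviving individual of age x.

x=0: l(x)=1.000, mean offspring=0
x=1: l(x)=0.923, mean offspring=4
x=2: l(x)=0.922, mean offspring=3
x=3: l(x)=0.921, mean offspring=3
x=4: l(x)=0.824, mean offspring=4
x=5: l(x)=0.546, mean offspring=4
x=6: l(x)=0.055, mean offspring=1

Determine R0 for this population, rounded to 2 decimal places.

14.76

lx·mx by age: 0, 3.692, 2.766, 2.763, 3.296, 2.184, 0.055
R0 = Σ lx·mx = 14.756 → 14.76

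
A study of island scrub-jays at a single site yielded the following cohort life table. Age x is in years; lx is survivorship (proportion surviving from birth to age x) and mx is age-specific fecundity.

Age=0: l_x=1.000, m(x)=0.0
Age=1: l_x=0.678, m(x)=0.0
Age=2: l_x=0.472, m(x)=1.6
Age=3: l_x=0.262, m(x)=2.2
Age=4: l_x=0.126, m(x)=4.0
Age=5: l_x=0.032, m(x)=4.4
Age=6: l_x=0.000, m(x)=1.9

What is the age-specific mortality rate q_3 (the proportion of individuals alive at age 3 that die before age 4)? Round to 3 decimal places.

q_3 = (l_3 − l_4) / l_3 = (0.262 − 0.126) / 0.262
     = 0.136 / 0.262 = 0.519084… → 0.519

0.519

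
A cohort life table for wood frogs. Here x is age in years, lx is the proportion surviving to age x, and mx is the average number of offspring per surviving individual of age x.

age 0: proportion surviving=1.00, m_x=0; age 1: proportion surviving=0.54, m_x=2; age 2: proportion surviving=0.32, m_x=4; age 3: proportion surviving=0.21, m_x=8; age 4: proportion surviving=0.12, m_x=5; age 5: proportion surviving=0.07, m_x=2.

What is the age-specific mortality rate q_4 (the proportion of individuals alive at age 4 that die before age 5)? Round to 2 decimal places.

q_4 = (l_4 − l_5) / l_4 = (0.12 − 0.07) / 0.12
     = 0.05 / 0.12 = 0.416667… → 0.42

0.42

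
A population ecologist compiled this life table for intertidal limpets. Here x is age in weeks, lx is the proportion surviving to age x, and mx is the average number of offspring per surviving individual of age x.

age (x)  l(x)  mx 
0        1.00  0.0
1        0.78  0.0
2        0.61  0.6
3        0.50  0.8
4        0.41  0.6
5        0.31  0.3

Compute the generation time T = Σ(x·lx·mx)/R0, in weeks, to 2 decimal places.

lx·mx: 0, 0, 0.366, 0.4, 0.246, 0.093 → R0 = 1.105
x·lx·mx: 0, 0, 0.732, 1.2, 0.984, 0.465 → Σ = 3.381
T = 3.381 / 1.105 = 3.059729… → 3.06

3.06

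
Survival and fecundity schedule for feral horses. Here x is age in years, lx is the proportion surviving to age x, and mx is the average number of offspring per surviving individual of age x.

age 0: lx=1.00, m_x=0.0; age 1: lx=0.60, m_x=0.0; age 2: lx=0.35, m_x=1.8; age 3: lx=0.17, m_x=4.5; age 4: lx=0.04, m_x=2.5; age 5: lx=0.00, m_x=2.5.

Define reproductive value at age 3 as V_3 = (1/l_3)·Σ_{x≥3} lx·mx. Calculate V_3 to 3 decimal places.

lx·mx for x ≥ 3: 0.765, 0.1, 0 → sum = 0.865
V_3 = 0.865 / l_3 = 0.865 / 0.17 = 5.088235… → 5.088

5.088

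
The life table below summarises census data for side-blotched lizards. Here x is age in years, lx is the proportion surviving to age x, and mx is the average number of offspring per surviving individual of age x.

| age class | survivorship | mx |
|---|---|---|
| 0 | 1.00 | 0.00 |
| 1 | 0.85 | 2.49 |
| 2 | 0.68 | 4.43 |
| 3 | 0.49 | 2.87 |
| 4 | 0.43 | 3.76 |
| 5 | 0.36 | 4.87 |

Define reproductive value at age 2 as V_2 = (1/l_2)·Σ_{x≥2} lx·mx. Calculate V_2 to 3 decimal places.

11.454

lx·mx for x ≥ 2: 3.0124, 1.4063, 1.6168, 1.7532 → sum = 7.7887
V_2 = 7.7887 / l_2 = 7.7887 / 0.68 = 11.453971… → 11.454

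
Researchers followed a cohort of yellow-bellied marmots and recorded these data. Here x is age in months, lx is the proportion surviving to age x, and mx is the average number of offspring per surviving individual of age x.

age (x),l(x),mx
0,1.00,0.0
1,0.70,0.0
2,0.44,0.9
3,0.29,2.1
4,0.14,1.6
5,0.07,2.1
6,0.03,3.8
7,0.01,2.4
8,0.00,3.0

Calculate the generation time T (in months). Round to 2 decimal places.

lx·mx: 0, 0, 0.396, 0.609, 0.224, 0.147, 0.114, 0.024, 0 → R0 = 1.514
x·lx·mx: 0, 0, 0.792, 1.827, 0.896, 0.735, 0.684, 0.168, 0 → Σ = 5.102
T = 5.102 / 1.514 = 3.369881… → 3.37

3.37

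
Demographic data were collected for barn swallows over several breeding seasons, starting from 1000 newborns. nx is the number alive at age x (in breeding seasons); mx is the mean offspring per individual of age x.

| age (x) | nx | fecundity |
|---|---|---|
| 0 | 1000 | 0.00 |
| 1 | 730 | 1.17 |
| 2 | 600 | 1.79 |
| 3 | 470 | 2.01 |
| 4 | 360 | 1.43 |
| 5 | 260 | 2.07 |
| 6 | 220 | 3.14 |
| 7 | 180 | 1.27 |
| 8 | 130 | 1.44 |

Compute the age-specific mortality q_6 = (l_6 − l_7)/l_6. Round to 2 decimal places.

lx = nx/n0 = nx/1000: 1, 0.73, 0.6, 0.47, 0.36, 0.26, 0.22, 0.18, 0.13
q_6 = (l_6 − l_7) / l_6 = (0.22 − 0.18) / 0.22
     = 0.04 / 0.22 = 0.181818… → 0.18

0.18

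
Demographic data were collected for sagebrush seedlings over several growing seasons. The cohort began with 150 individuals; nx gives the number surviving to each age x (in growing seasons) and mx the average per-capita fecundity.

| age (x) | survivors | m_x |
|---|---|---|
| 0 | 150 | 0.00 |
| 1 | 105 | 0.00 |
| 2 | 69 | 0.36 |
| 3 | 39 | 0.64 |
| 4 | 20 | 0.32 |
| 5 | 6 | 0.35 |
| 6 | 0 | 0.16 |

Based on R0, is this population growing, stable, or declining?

lx = nx/n0 = nx/150: 1, 0.7, 0.46, 0.26, 0.13333…, 0.04, 0
R0 = Σ lx·mx = 0 + 0 + 0.1656 + 0.1664 + 0.042667… + 0.014 + 0 = 0.388667…
R0 < 1, so the population is declining.

declining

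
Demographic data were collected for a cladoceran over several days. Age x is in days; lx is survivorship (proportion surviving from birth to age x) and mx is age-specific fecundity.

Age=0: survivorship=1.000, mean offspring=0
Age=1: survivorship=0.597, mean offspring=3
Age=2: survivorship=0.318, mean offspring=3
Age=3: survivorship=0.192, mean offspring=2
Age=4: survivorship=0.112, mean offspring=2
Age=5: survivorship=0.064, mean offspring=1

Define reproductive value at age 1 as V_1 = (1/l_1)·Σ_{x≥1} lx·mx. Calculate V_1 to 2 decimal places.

5.72

lx·mx for x ≥ 1: 1.791, 0.954, 0.384, 0.224, 0.064 → sum = 3.417
V_1 = 3.417 / l_1 = 3.417 / 0.597 = 5.723618… → 5.72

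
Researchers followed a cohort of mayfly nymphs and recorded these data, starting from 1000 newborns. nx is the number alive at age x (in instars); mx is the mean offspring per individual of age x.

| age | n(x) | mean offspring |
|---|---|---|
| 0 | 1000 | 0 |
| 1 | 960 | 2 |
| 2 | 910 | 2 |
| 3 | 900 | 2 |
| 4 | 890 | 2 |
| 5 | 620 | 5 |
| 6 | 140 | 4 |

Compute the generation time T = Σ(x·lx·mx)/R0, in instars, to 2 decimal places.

3.36

lx = nx/n0 = nx/1000: 1, 0.96, 0.91, 0.9, 0.89, 0.62, 0.14
lx·mx: 0, 1.92, 1.82, 1.8, 1.78, 3.1, 0.56 → R0 = 10.98
x·lx·mx: 0, 1.92, 3.64, 5.4, 7.12, 15.5, 3.36 → Σ = 36.94
T = 36.94 / 10.98 = 3.364299… → 3.36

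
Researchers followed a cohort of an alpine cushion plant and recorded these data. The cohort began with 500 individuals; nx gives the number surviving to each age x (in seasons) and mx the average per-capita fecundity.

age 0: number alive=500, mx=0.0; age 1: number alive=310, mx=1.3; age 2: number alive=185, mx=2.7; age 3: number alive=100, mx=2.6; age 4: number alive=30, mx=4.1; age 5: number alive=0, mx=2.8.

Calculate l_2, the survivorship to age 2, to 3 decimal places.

l_2 = n_2/n_0 = 185/500 = 0.37 → 0.370

0.370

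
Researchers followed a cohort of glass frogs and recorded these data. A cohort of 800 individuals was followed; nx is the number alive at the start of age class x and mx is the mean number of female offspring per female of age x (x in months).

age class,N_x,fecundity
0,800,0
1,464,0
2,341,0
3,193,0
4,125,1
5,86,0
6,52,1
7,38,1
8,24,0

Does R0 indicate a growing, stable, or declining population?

declining

lx = nx/n0 = nx/800: 1, 0.58, 0.42625, 0.24125, 0.15625, 0.1075, 0.065, 0.0475, 0.03
R0 = Σ lx·mx = 0 + 0 + 0 + 0 + 0.15625 + 0 + 0.065 + 0.0475 + 0 = 0.26875
R0 < 1, so the population is declining.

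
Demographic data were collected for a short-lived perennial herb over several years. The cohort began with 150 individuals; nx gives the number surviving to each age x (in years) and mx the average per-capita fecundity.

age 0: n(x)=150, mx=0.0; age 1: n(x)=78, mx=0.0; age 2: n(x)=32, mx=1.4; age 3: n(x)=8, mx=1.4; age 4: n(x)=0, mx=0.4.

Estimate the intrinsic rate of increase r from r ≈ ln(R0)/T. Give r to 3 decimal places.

lx = nx/n0 = nx/150: 1, 0.52, 0.21333…, 0.05333…, 0
R0 = Σ lx·mx = 0 + 0 + 0.29867… + 0.07467… + 0 = 0.373333…
Σ x·lx·mx = 0.821333…; T = 0.821333…/0.373333… = 2.2…
r ≈ ln(R0)/T = ln(0.373333…)/2.2… = -0.44786… → -0.448

-0.448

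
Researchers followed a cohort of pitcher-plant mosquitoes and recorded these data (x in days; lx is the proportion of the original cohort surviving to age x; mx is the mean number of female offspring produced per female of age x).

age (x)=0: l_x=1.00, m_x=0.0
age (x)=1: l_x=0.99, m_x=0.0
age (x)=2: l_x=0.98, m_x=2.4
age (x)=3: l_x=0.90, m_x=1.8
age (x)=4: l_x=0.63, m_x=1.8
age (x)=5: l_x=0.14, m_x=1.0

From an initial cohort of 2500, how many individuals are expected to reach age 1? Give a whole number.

2475

Expected survivors = N0 · l_1 = 2500 × 0.99 = 2475 → 2475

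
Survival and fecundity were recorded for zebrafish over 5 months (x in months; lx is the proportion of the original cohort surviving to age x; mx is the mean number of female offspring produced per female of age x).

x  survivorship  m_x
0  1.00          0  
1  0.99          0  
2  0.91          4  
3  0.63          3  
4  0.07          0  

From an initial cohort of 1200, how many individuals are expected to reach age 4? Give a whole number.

Expected survivors = N0 · l_4 = 1200 × 0.07 = 84 → 84

84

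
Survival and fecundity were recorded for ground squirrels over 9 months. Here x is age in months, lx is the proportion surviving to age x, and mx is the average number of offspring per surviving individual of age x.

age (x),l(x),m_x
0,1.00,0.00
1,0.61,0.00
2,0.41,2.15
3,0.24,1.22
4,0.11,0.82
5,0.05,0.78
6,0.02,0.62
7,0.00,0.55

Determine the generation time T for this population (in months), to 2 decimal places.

lx·mx: 0, 0, 0.8815, 0.2928, 0.0902, 0.039, 0.0124, 0 → R0 = 1.3159
x·lx·mx: 0, 0, 1.763, 0.8784, 0.3608, 0.195, 0.0744, 0 → Σ = 3.2716
T = 3.2716 / 1.3159 = 2.486207… → 2.49

2.49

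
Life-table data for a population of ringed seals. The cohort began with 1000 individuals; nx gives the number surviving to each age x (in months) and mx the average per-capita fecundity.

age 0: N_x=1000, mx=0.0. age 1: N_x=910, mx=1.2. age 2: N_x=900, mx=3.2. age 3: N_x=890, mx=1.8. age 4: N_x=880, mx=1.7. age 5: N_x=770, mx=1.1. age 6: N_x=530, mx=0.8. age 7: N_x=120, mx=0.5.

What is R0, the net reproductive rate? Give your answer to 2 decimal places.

8.40

lx = nx/n0 = nx/1000: 1, 0.91, 0.9, 0.89, 0.88, 0.77, 0.53, 0.12
lx·mx by age: 0, 1.092, 2.88, 1.602, 1.496, 0.847, 0.424, 0.06
R0 = Σ lx·mx = 8.401 → 8.40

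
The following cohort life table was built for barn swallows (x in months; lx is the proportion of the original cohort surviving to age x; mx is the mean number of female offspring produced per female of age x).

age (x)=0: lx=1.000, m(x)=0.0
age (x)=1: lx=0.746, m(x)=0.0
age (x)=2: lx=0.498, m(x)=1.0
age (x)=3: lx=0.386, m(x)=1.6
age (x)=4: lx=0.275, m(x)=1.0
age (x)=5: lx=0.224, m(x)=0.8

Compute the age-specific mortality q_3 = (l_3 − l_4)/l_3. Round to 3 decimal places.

q_3 = (l_3 − l_4) / l_3 = (0.386 − 0.275) / 0.386
     = 0.111 / 0.386 = 0.287565… → 0.288

0.288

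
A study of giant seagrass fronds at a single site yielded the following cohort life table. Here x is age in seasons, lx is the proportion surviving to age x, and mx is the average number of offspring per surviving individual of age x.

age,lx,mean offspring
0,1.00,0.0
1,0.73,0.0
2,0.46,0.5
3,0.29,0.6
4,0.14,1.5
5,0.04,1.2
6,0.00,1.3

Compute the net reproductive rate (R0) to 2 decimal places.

0.66

lx·mx by age: 0, 0, 0.23, 0.174, 0.21, 0.048, 0
R0 = Σ lx·mx = 0.662 → 0.66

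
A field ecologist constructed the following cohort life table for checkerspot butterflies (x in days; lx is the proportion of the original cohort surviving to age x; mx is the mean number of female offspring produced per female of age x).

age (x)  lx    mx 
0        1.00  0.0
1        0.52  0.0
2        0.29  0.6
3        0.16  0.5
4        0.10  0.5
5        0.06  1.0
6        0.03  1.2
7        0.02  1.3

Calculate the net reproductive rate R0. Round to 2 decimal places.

0.43

lx·mx by age: 0, 0, 0.174, 0.08, 0.05, 0.06, 0.036, 0.026
R0 = Σ lx·mx = 0.426 → 0.43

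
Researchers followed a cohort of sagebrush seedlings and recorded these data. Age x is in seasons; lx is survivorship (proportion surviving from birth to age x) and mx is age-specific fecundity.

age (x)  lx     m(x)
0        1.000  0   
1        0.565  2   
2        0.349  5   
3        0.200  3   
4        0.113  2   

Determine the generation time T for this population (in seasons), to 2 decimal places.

1.98

lx·mx: 0, 1.13, 1.745, 0.6, 0.226 → R0 = 3.701
x·lx·mx: 0, 1.13, 3.49, 1.8, 0.904 → Σ = 7.324
T = 7.324 / 3.701 = 1.978925… → 1.98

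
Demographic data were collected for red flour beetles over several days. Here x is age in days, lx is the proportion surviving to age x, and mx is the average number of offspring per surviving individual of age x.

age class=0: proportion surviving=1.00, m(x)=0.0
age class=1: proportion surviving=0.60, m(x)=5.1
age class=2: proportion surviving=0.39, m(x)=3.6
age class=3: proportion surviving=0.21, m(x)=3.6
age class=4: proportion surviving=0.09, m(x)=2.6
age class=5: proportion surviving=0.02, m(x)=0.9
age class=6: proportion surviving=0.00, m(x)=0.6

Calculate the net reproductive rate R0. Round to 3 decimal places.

5.472

lx·mx by age: 0, 3.06, 1.404, 0.756, 0.234, 0.018, 0
R0 = Σ lx·mx = 5.472 → 5.472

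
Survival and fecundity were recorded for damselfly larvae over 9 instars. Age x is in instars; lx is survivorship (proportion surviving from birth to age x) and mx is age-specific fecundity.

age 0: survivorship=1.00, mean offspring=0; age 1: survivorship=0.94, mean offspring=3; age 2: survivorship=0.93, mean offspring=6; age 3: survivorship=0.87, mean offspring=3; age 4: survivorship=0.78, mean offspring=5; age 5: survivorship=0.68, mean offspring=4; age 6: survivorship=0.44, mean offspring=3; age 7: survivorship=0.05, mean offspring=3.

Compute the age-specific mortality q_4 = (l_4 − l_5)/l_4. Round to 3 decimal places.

q_4 = (l_4 − l_5) / l_4 = (0.78 − 0.68) / 0.78
     = 0.1 / 0.78 = 0.128205… → 0.128

0.128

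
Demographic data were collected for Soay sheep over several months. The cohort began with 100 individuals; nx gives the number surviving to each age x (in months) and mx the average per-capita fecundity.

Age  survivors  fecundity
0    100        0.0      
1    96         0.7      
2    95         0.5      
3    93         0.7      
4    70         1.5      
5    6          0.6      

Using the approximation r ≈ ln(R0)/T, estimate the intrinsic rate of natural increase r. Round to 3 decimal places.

0.384

lx = nx/n0 = nx/100: 1, 0.96, 0.95, 0.93, 0.7, 0.06
R0 = Σ lx·mx = 0 + 0.672 + 0.475 + 0.651 + 1.05 + 0.036 = 2.884
Σ x·lx·mx = 7.955; T = 7.955/2.884 = 2.75832…
r ≈ ln(R0)/T = ln(2.884)/2.75832… = 0.38399… → 0.384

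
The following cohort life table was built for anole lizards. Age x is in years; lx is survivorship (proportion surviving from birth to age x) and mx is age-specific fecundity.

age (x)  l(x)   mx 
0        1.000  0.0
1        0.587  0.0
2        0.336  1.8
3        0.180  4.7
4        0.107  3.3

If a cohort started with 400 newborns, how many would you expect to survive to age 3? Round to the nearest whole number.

72

Expected survivors = N0 · l_3 = 400 × 0.180 = 72 → 72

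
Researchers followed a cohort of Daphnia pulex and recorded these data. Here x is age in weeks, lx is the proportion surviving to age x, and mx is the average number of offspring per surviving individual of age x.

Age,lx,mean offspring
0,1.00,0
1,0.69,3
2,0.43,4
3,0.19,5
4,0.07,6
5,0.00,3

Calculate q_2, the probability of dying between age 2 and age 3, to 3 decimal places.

q_2 = (l_2 − l_3) / l_2 = (0.43 − 0.19) / 0.43
     = 0.24 / 0.43 = 0.55814… → 0.558

0.558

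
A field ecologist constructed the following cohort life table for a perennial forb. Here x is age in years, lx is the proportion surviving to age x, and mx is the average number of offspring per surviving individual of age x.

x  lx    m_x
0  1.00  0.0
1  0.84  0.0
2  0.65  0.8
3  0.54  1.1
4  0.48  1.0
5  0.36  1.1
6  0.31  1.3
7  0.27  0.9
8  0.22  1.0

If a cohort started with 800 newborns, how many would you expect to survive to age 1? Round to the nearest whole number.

672

Expected survivors = N0 · l_1 = 800 × 0.84 = 672 → 672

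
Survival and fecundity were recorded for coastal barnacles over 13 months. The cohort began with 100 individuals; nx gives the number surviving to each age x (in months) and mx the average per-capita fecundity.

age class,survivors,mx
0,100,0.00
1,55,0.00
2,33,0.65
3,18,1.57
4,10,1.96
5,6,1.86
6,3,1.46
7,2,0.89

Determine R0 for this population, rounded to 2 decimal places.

0.87

lx = nx/n0 = nx/100: 1, 0.55, 0.33, 0.18, 0.1, 0.06, 0.03, 0.02
lx·mx by age: 0, 0, 0.2145, 0.2826, 0.196, 0.1116, 0.0438, 0.0178
R0 = Σ lx·mx = 0.8663 → 0.87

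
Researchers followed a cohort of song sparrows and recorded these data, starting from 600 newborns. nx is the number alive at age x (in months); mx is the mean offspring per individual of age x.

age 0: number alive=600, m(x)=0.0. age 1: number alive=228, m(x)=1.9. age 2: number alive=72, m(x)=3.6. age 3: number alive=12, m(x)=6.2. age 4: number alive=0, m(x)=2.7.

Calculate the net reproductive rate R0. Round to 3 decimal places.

1.278

lx = nx/n0 = nx/600: 1, 0.38, 0.12, 0.02, 0
lx·mx by age: 0, 0.722, 0.432, 0.124, 0
R0 = Σ lx·mx = 1.278 → 1.278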